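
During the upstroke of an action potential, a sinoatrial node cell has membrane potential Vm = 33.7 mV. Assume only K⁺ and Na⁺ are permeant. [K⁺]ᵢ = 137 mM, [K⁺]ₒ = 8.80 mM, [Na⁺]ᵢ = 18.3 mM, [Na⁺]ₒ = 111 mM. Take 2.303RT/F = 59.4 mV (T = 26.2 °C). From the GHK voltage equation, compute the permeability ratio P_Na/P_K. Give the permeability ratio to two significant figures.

11

Let α = P_Na/P_K. GHK: Vm = 59.4·log₁₀[(Kₒ + α·Naₒ)/(Kᵢ + α·Naᵢ)].
10^(Vm/59.4) = 10^(33.7/59.4) = 3.6927
So 3.6927·(Kᵢ + α·Naᵢ) = Kₒ + α·Naₒ → α = (3.6927·137.0 − 8.8) / (111.0 − 3.6927·18.3)
α = (505.9 − 8.8) / (111.0 − 67.58) = 497.1/43.42 = 11.45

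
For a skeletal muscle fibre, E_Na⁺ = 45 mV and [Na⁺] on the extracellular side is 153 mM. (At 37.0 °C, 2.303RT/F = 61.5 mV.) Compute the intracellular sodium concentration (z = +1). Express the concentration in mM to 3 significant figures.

28.4 mM

Nernst: E = (61.5/1) · log₁₀([out]/[in]), so log₁₀([out]/[in]) = 45.0 × 1 / 61.5 = 0.7317.
[out]/[in] = 10^(0.7317) = 5.391.
[in] = 153 / 5.391 = 28.38 mM.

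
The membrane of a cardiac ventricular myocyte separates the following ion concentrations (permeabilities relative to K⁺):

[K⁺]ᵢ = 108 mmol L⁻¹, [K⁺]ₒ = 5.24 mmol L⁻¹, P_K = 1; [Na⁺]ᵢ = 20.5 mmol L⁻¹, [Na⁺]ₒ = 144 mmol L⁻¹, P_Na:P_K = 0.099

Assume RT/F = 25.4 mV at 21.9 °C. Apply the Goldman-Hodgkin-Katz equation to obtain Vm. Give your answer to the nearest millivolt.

-44 mV

Vm = 25.4 · ln[(Σ P·[cation]ₒ + Σ P·[anion]ᵢ) / (Σ P·[cation]ᵢ + Σ P·[anion]ₒ)]
Numerator = 1×5.24 + 0.099×144 = 19.5
Denominator = 1×108 + 0.099×20.5 = 110
Vm = 25.4 · ln(0.17719) = 25.4 × (-1.7305) = -43.96 mV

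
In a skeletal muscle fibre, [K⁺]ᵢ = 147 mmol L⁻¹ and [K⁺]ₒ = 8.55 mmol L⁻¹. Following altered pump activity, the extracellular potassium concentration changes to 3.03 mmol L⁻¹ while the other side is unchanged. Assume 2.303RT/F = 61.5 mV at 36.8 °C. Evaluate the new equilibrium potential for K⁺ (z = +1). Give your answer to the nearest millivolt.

After the shift: [K⁺]_out = 3.03, [K⁺]_in = 147 mmol L⁻¹.
E_new = (61.5/1)·log₁₀(3.03/147) = 61.50 · (-1.6859) = -103.68 mV

-104 mV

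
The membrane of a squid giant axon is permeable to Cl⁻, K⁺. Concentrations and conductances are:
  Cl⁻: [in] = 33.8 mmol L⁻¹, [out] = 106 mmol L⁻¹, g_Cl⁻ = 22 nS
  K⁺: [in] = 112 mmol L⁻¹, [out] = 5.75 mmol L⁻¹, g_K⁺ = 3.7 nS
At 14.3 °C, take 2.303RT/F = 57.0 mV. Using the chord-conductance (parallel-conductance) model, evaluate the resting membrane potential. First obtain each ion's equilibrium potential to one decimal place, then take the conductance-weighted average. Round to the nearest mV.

-35 mV

E_Cl⁻ = (57.0/-1)·log₁₀(106/33.8) = -28.3 mV
E_K⁺ = (57.0/1)·log₁₀(5.75/112) = -73.5 mV
Vm = (Σ gᵢEᵢ)/(Σ gᵢ) = (22·-28.3 + 3.7·-73.5) / (22 + 3.7)
= -894.55 / 25.7 = -34.81 mV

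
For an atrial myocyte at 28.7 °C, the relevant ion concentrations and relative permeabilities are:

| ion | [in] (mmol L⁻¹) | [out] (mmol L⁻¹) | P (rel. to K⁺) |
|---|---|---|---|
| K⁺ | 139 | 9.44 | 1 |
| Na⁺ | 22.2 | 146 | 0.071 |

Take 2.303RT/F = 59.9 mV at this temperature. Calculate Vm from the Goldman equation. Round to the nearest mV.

-51 mV

Vm = 59.9 · log₁₀[(Σ P·[cation]ₒ + Σ P·[anion]ᵢ) / (Σ P·[cation]ᵢ + Σ P·[anion]ₒ)]
Numerator = 1×9.44 + 0.071×146 = 19.81
Denominator = 1×139 + 0.071×22.2 = 140.6
Vm = 59.9 · log₁₀(0.14089) = 59.9 × (-0.8511) = -50.98 mV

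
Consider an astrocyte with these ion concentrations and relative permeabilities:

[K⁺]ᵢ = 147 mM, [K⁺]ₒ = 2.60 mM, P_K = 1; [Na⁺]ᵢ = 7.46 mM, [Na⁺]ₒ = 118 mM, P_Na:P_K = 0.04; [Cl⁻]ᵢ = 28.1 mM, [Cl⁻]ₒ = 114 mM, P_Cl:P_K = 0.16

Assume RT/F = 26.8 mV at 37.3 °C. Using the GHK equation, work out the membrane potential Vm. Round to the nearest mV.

-71 mV

Vm = 26.8 · ln[(Σ P·[cation]ₒ + Σ P·[anion]ᵢ) / (Σ P·[cation]ᵢ + Σ P·[anion]ₒ)]
Numerator = 1×2.60 + 0.04×118 + 0.16×28.1 = 11.82
Denominator = 1×147 + 0.04×7.46 + 0.16×114 = 165.5
Vm = 26.8 · ln(0.071379) = 26.8 × (-2.6397) = -70.75 mV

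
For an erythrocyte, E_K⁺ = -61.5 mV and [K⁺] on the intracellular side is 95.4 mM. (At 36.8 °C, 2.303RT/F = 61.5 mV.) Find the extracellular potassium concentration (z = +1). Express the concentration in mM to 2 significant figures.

9.5 mM

Nernst: E = (61.5/1) · log₁₀([out]/[in]), so log₁₀([out]/[in]) = -61.5 × 1 / 61.5 = -1.0000.
[out]/[in] = 10^(-1.0000) = 0.1.
[out] = 0.1 × 95.4 = 9.54 mM.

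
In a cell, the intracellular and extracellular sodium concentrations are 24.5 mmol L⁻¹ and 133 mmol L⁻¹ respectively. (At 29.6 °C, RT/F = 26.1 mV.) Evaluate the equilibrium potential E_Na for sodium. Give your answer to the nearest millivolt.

44 mV

E = (26.1/z) · ln([Na⁺]_out/[Na⁺]_in) with z = +1.
= (26.1/1) · ln(133/24.5) = 26.10 · ln(5.429)
= 26.10 · (1.6917) = 44.15 mV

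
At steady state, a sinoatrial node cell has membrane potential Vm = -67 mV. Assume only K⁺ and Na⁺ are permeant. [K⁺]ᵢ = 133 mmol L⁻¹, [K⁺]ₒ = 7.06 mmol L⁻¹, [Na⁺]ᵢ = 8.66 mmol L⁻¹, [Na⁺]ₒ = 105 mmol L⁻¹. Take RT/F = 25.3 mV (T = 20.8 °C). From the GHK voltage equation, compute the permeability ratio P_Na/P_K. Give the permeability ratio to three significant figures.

Let α = P_Na/P_K. GHK: Vm = 25.3·ln[(Kₒ + α·Naₒ)/(Kᵢ + α·Naᵢ)].
e^(Vm/25.3) = e^(-67.0/25.3) = 0.070777
So 0.070777·(Kᵢ + α·Naᵢ) = Kₒ + α·Naₒ → α = (0.070777·133.0 − 7.06) / (105.0 − 0.070777·8.66)
α = (9.413 − 7.06) / (105.0 − 0.6129) = 2.353/104.4 = 0.02254

0.0225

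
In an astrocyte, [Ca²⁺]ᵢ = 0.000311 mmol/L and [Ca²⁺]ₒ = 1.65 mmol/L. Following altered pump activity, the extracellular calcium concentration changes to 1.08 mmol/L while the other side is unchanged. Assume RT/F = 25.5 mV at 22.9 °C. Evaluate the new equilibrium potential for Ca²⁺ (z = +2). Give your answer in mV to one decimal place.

103.9 mV

After the shift: [Ca²⁺]_out = 1.08, [Ca²⁺]_in = 0.000311 mmol/L.
E_new = (25.5/2)·ln(1.08/0.000311) = 12.75 · (8.1527) = 103.95 mV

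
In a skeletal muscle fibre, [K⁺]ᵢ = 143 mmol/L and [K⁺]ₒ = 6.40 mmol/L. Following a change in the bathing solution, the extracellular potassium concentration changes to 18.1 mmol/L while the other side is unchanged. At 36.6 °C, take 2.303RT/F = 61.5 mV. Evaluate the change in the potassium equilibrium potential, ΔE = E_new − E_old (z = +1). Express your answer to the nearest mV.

28 mV

E_old = (61.5/1)·log₁₀(6.40/143) = -82.97 mV
E_new = (61.5/1)·log₁₀(18.1/143) = -55.21 mV
ΔE = -55.21 − (-82.97) = 27.77 mV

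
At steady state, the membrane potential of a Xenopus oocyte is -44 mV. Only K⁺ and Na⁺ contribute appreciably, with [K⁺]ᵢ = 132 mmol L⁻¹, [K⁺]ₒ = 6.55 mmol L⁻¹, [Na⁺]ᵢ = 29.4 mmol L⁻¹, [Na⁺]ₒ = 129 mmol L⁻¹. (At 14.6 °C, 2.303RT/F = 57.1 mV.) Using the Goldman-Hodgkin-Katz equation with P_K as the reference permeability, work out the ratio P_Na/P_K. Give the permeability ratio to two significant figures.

0.13

Let α = P_Na/P_K. GHK: Vm = 57.1·log₁₀[(Kₒ + α·Naₒ)/(Kᵢ + α·Naᵢ)].
10^(Vm/57.1) = 10^(-44.0/57.1) = 0.1696
So 0.1696·(Kᵢ + α·Naᵢ) = Kₒ + α·Naₒ → α = (0.1696·132.0 − 6.55) / (129.0 − 0.1696·29.4)
α = (22.39 − 6.55) / (129.0 − 4.986) = 15.84/124 = 0.1277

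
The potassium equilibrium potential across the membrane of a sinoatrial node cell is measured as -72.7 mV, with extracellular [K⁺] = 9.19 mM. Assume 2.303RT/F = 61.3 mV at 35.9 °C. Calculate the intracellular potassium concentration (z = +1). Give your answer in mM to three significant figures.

Nernst: E = (61.3/1) · log₁₀([out]/[in]), so log₁₀([out]/[in]) = -72.7 × 1 / 61.3 = -1.1860.
[out]/[in] = 10^(-1.1860) = 0.06517.
[in] = 9.19 / 0.06517 = 141 mM.

141 mM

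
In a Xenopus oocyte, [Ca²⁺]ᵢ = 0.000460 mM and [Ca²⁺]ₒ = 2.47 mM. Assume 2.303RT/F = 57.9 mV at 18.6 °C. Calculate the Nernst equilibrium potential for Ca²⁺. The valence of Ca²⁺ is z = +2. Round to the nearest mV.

108 mV

E = (57.9/z) · log₁₀([Ca²⁺]_out/[Ca²⁺]_in) with z = +2.
= (57.9/2) · log₁₀(2.47/0.000460) = 28.95 · log₁₀(5370)
= 28.95 · (3.7299) = 107.98 mV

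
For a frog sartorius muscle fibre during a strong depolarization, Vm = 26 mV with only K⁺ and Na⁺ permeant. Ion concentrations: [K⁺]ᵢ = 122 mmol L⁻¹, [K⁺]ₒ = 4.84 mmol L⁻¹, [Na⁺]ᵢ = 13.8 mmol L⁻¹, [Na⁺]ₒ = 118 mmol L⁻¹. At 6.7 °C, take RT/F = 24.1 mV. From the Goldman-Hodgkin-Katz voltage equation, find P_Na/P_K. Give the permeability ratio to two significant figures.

Let α = P_Na/P_K. GHK: Vm = 24.1·ln[(Kₒ + α·Naₒ)/(Kᵢ + α·Naᵢ)].
e^(Vm/24.1) = e^(26.0/24.1) = 2.9413
So 2.9413·(Kᵢ + α·Naᵢ) = Kₒ + α·Naₒ → α = (2.9413·122.0 − 4.84) / (118.0 − 2.9413·13.8)
α = (358.8 − 4.84) / (118.0 − 40.59) = 354/77.41 = 4.573

4.6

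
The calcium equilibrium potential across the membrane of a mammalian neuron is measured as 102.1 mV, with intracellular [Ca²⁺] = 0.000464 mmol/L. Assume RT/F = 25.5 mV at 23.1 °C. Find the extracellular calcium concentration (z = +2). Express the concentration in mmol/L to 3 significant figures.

1.39 mmol/L

Nernst: E = (25.5/2) · ln([out]/[in]), so ln([out]/[in]) = 102.1 × 2 / 25.5 = 8.0078.
[out]/[in] = e^(8.0078) = 3004.
[out] = 3004 × 0.000464 = 1.394 mmol/L.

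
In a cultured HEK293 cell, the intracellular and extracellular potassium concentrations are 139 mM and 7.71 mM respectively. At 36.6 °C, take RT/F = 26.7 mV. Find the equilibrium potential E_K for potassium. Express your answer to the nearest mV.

-77 mV

E = (26.7/z) · ln([K⁺]_out/[K⁺]_in) with z = +1.
= (26.7/1) · ln(7.71/139) = 26.70 · ln(0.05547)
= 26.70 · (-2.8920) = -77.22 mV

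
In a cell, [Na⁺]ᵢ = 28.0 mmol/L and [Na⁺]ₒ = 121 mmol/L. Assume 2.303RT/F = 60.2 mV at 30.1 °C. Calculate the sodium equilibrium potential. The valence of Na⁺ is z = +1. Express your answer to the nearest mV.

38 mV

E = (60.2/z) · log₁₀([Na⁺]_out/[Na⁺]_in) with z = +1.
= (60.2/1) · log₁₀(121/28.0) = 60.20 · log₁₀(4.321)
= 60.20 · (0.6356) = 38.26 mV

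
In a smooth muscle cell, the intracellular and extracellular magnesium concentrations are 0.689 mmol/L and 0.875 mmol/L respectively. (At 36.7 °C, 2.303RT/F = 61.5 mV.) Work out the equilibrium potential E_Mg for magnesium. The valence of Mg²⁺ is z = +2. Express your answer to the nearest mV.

3 mV

E = (61.5/z) · log₁₀([Mg²⁺]_out/[Mg²⁺]_in) with z = +2.
= (61.5/2) · log₁₀(0.875/0.689) = 30.75 · log₁₀(1.27)
= 30.75 · (0.1038) = 3.19 mV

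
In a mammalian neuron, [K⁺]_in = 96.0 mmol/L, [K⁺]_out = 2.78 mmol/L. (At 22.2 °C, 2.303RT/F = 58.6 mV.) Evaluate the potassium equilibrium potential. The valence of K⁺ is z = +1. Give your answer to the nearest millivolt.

-90 mV

E = (58.6/z) · log₁₀([K⁺]_out/[K⁺]_in) with z = +1.
= (58.6/1) · log₁₀(2.78/96.0) = 58.60 · log₁₀(0.02896)
= 58.60 · (-1.5382) = -90.14 mV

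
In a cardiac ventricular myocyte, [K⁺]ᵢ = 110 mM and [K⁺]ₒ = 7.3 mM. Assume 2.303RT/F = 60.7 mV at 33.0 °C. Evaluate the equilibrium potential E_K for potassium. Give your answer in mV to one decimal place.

-71.5 mV

E = (60.7/z) · log₁₀([K⁺]_out/[K⁺]_in) with z = +1.
= (60.7/1) · log₁₀(7.3/110) = 60.70 · log₁₀(0.06636)
= 60.70 · (-1.1781) = -71.51 mV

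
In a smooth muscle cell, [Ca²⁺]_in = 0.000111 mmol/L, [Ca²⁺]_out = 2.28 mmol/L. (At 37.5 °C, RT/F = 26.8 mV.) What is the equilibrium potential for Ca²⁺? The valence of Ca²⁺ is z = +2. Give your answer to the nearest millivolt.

133 mV

E = (26.8/z) · ln([Ca²⁺]_out/[Ca²⁺]_in) with z = +2.
= (26.8/2) · ln(2.28/0.000111) = 13.40 · ln(2.054e+04)
= 13.40 · (9.9302) = 133.06 mV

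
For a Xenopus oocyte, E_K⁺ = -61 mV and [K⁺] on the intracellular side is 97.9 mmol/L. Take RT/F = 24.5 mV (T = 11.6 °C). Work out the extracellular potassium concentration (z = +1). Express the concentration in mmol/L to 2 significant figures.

Nernst: E = (24.5/1) · ln([out]/[in]), so ln([out]/[in]) = -61.0 × 1 / 24.5 = -2.4898.
[out]/[in] = e^(-2.4898) = 0.08293.
[out] = 0.08293 × 97.9 = 8.119 mmol/L.

8.1 mmol/L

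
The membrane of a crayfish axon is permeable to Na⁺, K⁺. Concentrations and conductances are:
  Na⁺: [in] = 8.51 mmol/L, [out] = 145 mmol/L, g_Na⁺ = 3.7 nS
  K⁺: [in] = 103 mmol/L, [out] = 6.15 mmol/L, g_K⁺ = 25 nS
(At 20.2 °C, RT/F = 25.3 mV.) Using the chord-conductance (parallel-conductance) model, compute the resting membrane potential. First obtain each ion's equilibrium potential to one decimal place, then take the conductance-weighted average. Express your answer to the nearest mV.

-53 mV

E_Na⁺ = (25.3/1)·ln(145/8.51) = 71.7 mV
E_K⁺ = (25.3/1)·ln(6.15/103) = -71.3 mV
Vm = (Σ gᵢEᵢ)/(Σ gᵢ) = (3.7·71.7 + 25·-71.3) / (3.7 + 25)
= -1517.21 / 28.7 = -52.86 mV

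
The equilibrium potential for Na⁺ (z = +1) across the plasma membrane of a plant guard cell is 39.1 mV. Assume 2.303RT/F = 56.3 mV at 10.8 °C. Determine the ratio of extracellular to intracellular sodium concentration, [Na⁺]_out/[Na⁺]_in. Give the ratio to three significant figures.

4.95

log₁₀([out]/[in]) = E·z/(56.3) = 39.1 × 1 / 56.3 = 0.6945
[out]/[in] = 10^(0.6945) = 4.949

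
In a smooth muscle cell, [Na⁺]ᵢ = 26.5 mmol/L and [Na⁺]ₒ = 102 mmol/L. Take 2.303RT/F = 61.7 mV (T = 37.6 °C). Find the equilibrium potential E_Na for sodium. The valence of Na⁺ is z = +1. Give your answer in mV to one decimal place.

36.1 mV

E = (61.7/z) · log₁₀([Na⁺]_out/[Na⁺]_in) with z = +1.
= (61.7/1) · log₁₀(102/26.5) = 61.70 · log₁₀(3.849)
= 61.70 · (0.5854) = 36.12 mV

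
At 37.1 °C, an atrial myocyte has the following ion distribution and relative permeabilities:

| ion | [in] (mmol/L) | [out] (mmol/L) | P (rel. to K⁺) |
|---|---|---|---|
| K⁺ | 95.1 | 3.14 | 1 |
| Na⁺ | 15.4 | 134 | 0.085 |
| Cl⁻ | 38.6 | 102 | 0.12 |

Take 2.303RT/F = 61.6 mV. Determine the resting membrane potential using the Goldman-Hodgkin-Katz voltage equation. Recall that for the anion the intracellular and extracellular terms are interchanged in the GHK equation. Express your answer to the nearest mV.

Vm = 61.6 · log₁₀[(Σ P·[cation]ₒ + Σ P·[anion]ᵢ) / (Σ P·[cation]ᵢ + Σ P·[anion]ₒ)]
Numerator = 1×3.14 + 0.085×134 + 0.12×38.6 = 19.16
Denominator = 1×95.1 + 0.085×15.4 + 0.12×102 = 108.6
Vm = 61.6 · log₁₀(0.17637) = 61.6 × (-0.7536) = -46.42 mV

-46 mV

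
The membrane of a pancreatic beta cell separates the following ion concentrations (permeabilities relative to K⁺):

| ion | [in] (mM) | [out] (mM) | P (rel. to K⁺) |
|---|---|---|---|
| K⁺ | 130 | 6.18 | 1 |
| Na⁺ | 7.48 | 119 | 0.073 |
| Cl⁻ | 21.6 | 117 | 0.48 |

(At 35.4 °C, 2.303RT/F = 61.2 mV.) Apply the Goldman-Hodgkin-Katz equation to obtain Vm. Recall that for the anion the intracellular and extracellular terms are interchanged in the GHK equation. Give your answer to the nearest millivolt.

-53 mV

Vm = 61.2 · log₁₀[(Σ P·[cation]ₒ + Σ P·[anion]ᵢ) / (Σ P·[cation]ᵢ + Σ P·[anion]ₒ)]
Numerator = 1×6.18 + 0.073×119 + 0.48×21.6 = 25.23
Denominator = 1×130 + 0.073×7.48 + 0.48×117 = 186.7
Vm = 61.2 · log₁₀(0.13516) = 61.2 × (-0.8692) = -53.19 mV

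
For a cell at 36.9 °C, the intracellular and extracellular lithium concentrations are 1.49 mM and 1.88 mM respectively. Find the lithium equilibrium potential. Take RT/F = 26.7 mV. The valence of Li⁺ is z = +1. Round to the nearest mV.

6 mV

E = (26.7/z) · ln([Li⁺]_out/[Li⁺]_in) with z = +1.
= (26.7/1) · ln(1.88/1.49) = 26.70 · ln(1.262)
= 26.70 · (0.2325) = 6.21 mV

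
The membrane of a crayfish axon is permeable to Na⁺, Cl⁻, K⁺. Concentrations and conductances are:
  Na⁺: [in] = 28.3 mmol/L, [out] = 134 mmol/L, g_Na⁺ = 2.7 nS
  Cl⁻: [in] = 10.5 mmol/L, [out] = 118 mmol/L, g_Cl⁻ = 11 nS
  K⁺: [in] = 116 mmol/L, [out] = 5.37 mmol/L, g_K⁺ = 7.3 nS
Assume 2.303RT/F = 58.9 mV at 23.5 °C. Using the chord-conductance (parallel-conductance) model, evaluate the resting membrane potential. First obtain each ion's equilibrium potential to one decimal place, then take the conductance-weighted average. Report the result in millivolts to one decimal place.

E_Na⁺ = (58.9/1)·log₁₀(134/28.3) = 39.8 mV
E_Cl⁻ = (58.9/-1)·log₁₀(118/10.5) = -61.9 mV
E_K⁺ = (58.9/1)·log₁₀(5.37/116) = -78.6 mV
Vm = (Σ gᵢEᵢ)/(Σ gᵢ) = (2.7·39.8 + 11·-61.9 + 7.3·-78.6) / (2.7 + 11 + 7.3)
= -1147.22 / 21 = -54.63 mV

-54.6 mV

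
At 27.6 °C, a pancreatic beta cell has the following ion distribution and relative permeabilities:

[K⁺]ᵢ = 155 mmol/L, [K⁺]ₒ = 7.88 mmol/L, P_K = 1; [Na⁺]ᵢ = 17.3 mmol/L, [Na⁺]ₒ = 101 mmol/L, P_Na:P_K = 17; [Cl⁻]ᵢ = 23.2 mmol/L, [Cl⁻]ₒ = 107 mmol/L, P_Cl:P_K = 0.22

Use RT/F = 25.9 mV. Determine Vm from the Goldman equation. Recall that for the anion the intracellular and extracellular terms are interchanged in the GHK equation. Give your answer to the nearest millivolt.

Vm = 25.9 · ln[(Σ P·[cation]ₒ + Σ P·[anion]ᵢ) / (Σ P·[cation]ᵢ + Σ P·[anion]ₒ)]
Numerator = 1×7.88 + 17×101 + 0.22×23.2 = 1730
Denominator = 1×155 + 17×17.3 + 0.22×107 = 472.6
Vm = 25.9 · ln(3.6603) = 25.9 × (1.2975) = 33.61 mV

34 mV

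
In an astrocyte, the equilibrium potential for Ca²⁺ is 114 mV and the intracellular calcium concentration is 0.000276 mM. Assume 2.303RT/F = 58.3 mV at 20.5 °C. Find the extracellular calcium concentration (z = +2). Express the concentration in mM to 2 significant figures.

2.2 mM

Nernst: E = (58.3/2) · log₁₀([out]/[in]), so log₁₀([out]/[in]) = 114.0 × 2 / 58.3 = 3.9108.
[out]/[in] = 10^(3.9108) = 8143.
[out] = 8143 × 0.000276 = 2.248 mM.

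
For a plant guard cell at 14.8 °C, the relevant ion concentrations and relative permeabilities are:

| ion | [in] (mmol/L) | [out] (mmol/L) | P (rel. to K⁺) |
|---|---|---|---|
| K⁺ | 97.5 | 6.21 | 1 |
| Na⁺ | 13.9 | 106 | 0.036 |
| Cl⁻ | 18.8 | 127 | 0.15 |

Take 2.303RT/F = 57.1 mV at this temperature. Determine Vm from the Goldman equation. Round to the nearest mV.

-55 mV

Vm = 57.1 · log₁₀[(Σ P·[cation]ₒ + Σ P·[anion]ᵢ) / (Σ P·[cation]ᵢ + Σ P·[anion]ₒ)]
Numerator = 1×6.21 + 0.036×106 + 0.15×18.8 = 12.85
Denominator = 1×97.5 + 0.036×13.9 + 0.15×127 = 117.1
Vm = 57.1 · log₁₀(0.10975) = 57.1 × (-0.9596) = -54.79 mV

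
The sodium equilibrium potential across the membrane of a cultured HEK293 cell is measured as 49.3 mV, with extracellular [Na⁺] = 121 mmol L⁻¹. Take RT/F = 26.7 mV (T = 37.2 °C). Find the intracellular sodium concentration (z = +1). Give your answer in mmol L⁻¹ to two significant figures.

Nernst: E = (26.7/1) · ln([out]/[in]), so ln([out]/[in]) = 49.3 × 1 / 26.7 = 1.8464.
[out]/[in] = e^(1.8464) = 6.337.
[in] = 121 / 6.337 = 19.09 mmol L⁻¹.

19 mmol L⁻¹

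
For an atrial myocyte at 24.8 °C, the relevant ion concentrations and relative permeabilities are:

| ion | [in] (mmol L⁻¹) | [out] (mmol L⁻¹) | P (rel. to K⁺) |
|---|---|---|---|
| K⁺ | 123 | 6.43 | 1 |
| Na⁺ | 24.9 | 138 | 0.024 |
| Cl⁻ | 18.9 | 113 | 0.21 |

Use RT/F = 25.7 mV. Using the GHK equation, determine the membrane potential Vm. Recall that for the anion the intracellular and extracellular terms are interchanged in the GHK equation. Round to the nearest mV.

-61 mV

Vm = 25.7 · ln[(Σ P·[cation]ₒ + Σ P·[anion]ᵢ) / (Σ P·[cation]ᵢ + Σ P·[anion]ₒ)]
Numerator = 1×6.43 + 0.024×138 + 0.21×18.9 = 13.71
Denominator = 1×123 + 0.024×24.9 + 0.21×113 = 147.3
Vm = 25.7 · ln(0.093065) = 25.7 × (-2.3745) = -61.02 mV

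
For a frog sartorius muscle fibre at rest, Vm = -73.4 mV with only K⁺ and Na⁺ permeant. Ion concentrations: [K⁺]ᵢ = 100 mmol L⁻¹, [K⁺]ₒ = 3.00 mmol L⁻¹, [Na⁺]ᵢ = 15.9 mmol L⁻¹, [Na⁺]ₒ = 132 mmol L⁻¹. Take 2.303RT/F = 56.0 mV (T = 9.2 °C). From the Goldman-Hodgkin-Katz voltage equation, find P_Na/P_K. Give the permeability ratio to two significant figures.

0.014

Let α = P_Na/P_K. GHK: Vm = 56.0·log₁₀[(Kₒ + α·Naₒ)/(Kᵢ + α·Naᵢ)].
10^(Vm/56.0) = 10^(-73.4/56.0) = 0.048897
So 0.048897·(Kᵢ + α·Naᵢ) = Kₒ + α·Naₒ → α = (0.048897·100.0 − 3.0) / (132.0 − 0.048897·15.9)
α = (4.89 − 3.0) / (132.0 − 0.7775) = 1.89/131.2 = 0.0144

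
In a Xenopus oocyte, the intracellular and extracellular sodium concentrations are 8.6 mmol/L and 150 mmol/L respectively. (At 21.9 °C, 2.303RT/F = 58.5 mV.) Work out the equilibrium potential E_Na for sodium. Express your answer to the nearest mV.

E = (58.5/z) · log₁₀([Na⁺]_out/[Na⁺]_in) with z = +1.
= (58.5/1) · log₁₀(150/8.6) = 58.50 · log₁₀(17.44)
= 58.50 · (1.2416) = 72.63 mV

73 mV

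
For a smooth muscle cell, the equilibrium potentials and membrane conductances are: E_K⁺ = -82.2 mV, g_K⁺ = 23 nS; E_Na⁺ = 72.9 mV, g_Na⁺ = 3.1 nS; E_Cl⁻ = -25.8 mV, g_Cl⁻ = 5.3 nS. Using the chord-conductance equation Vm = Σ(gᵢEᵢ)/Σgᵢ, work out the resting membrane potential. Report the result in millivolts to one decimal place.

Σ gᵢEᵢ = 23·(-82.2) + 3.1·(72.9) + 5.3·(-25.8) = -1801.35
Σ gᵢ = 23 + 3.1 + 5.3 = 31.4
Vm = -1801.35 / 31.4 = -57.37 mV

-57.4 mV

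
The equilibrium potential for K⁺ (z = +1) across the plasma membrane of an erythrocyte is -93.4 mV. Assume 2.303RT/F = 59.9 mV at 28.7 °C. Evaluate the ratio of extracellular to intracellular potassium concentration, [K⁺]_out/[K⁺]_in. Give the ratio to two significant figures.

0.028

log₁₀([out]/[in]) = E·z/(59.9) = -93.4 × 1 / 59.9 = -1.5593
[out]/[in] = 10^(-1.5593) = 0.02759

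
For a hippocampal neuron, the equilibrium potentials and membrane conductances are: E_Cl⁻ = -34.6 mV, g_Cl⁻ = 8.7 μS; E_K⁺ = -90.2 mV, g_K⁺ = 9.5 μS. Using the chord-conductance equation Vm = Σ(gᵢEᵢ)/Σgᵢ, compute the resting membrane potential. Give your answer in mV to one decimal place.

-63.6 mV

Σ gᵢEᵢ = 8.7·(-34.6) + 9.5·(-90.2) = -1157.92
Σ gᵢ = 8.7 + 9.5 = 18.2
Vm = -1157.92 / 18.2 = -63.62 mV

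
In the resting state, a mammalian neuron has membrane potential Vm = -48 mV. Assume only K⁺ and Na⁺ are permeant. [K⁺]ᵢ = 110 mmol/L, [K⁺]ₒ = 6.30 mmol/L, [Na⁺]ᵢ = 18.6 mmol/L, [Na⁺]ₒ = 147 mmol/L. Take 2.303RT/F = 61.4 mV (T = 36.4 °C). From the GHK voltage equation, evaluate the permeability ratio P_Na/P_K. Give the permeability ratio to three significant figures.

0.0826

Let α = P_Na/P_K. GHK: Vm = 61.4·log₁₀[(Kₒ + α·Naₒ)/(Kᵢ + α·Naᵢ)].
10^(Vm/61.4) = 10^(-48.0/61.4) = 0.16529
So 0.16529·(Kᵢ + α·Naᵢ) = Kₒ + α·Naₒ → α = (0.16529·110.0 − 6.3) / (147.0 − 0.16529·18.6)
α = (18.18 − 6.3) / (147.0 − 3.074) = 11.88/143.9 = 0.08255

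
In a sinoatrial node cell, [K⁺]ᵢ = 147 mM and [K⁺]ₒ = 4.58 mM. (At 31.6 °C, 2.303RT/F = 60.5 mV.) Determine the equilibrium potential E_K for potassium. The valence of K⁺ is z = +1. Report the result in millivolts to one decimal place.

-91.1 mV

E = (60.5/z) · log₁₀([K⁺]_out/[K⁺]_in) with z = +1.
= (60.5/1) · log₁₀(4.58/147) = 60.50 · log₁₀(0.03116)
= 60.50 · (-1.5065) = -91.14 mV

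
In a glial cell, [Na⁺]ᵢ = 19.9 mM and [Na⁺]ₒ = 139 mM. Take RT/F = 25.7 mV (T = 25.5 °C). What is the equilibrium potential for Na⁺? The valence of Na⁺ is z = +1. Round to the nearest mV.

50 mV

E = (25.7/z) · ln([Na⁺]_out/[Na⁺]_in) with z = +1.
= (25.7/1) · ln(139/19.9) = 25.70 · ln(6.985)
= 25.70 · (1.9438) = 49.95 mV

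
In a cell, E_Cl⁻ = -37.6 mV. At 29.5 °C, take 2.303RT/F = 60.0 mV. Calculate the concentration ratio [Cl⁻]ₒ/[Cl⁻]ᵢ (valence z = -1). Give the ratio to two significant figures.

4.2

log₁₀([out]/[in]) = E·z/(60.0) = -37.6 × -1 / 60.0 = 0.6267
[out]/[in] = 10^(0.6267) = 4.233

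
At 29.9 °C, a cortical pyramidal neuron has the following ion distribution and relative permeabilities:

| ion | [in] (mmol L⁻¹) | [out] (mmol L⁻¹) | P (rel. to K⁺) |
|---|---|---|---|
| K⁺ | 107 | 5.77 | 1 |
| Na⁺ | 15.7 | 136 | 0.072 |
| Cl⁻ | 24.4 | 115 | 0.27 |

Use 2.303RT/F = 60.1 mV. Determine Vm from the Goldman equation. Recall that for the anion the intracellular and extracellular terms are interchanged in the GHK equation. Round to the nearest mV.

Vm = 60.1 · log₁₀[(Σ P·[cation]ₒ + Σ P·[anion]ᵢ) / (Σ P·[cation]ᵢ + Σ P·[anion]ₒ)]
Numerator = 1×5.77 + 0.072×136 + 0.27×24.4 = 22.15
Denominator = 1×107 + 0.072×15.7 + 0.27×115 = 139.2
Vm = 60.1 · log₁₀(0.15915) = 60.1 × (-0.7982) = -47.97 mV

-48 mV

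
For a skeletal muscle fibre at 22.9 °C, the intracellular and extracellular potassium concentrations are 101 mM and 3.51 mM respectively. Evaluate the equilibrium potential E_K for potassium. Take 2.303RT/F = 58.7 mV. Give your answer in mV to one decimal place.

E = (58.7/z) · log₁₀([K⁺]_out/[K⁺]_in) with z = +1.
= (58.7/1) · log₁₀(3.51/101) = 58.70 · log₁₀(0.03475)
= 58.70 · (-1.4590) = -85.64 mV

-85.6 mV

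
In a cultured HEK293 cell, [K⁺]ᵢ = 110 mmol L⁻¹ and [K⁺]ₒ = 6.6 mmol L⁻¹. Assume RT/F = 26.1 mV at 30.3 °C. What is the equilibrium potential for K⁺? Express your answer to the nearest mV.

-73 mV

E = (26.1/z) · ln([K⁺]_out/[K⁺]_in) with z = +1.
= (26.1/1) · ln(6.6/110) = 26.10 · ln(0.06)
= 26.10 · (-2.8134) = -73.43 mV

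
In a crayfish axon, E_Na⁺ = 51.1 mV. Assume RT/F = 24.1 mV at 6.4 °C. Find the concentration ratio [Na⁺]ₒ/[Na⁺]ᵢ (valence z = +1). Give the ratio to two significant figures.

8.3

ln([out]/[in]) = E·z/(24.1) = 51.1 × 1 / 24.1 = 2.1203
[out]/[in] = e^(2.1203) = 8.334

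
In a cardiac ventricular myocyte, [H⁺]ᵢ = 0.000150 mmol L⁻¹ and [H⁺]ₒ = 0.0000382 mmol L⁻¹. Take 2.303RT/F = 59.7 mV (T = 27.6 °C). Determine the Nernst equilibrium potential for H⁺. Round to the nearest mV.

-35 mV

E = (59.7/z) · log₁₀([H⁺]_out/[H⁺]_in) with z = +1.
= (59.7/1) · log₁₀(0.0000382/0.000150) = 59.70 · log₁₀(0.2547)
= 59.70 · (-0.5940) = -35.46 mV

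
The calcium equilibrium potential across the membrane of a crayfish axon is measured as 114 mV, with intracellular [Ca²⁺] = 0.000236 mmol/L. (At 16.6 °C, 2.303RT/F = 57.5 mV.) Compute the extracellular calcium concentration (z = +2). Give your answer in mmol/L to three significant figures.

Nernst: E = (57.5/2) · log₁₀([out]/[in]), so log₁₀([out]/[in]) = 114.0 × 2 / 57.5 = 3.9652.
[out]/[in] = 10^(3.9652) = 9230.
[out] = 9230 × 0.000236 = 2.178 mmol/L.

2.18 mmol/L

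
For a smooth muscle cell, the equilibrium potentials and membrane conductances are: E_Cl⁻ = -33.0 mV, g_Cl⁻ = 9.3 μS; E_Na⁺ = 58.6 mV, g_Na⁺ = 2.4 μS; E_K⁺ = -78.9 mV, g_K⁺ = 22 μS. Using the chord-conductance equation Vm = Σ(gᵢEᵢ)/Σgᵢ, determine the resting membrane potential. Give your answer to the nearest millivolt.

Σ gᵢEᵢ = 9.3·(-33.0) + 2.4·(58.6) + 22·(-78.9) = -1902.06
Σ gᵢ = 9.3 + 2.4 + 22 = 33.7
Vm = -1902.06 / 33.7 = -56.44 mV

-56 mV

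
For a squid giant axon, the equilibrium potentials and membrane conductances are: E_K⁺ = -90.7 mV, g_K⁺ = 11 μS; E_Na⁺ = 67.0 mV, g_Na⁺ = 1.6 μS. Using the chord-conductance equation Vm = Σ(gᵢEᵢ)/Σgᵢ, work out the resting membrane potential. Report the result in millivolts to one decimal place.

Σ gᵢEᵢ = 11·(-90.7) + 1.6·(67.0) = -890.50
Σ gᵢ = 11 + 1.6 = 12.6
Vm = -890.50 / 12.6 = -70.67 mV

-70.7 mV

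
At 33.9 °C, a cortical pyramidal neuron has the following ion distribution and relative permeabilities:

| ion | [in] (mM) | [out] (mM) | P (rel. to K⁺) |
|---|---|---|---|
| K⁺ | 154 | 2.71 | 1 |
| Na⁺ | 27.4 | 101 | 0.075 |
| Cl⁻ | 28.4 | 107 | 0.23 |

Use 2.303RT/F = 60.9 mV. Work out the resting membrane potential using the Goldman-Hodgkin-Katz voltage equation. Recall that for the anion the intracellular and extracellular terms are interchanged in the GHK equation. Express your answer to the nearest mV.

Vm = 60.9 · log₁₀[(Σ P·[cation]ₒ + Σ P·[anion]ᵢ) / (Σ P·[cation]ᵢ + Σ P·[anion]ₒ)]
Numerator = 1×2.71 + 0.075×101 + 0.23×28.4 = 16.82
Denominator = 1×154 + 0.075×27.4 + 0.23×107 = 180.7
Vm = 60.9 · log₁₀(0.093084) = 60.9 × (-1.0311) = -62.80 mV

-63 mV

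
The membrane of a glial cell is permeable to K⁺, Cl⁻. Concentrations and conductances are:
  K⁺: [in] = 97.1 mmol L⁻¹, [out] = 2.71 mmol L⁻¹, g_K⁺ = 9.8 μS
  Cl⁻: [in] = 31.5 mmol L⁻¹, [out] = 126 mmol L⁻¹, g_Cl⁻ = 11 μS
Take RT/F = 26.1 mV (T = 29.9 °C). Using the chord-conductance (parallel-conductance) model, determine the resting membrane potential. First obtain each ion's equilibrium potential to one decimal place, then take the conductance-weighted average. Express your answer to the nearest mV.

-63 mV

E_K⁺ = (26.1/1)·ln(2.71/97.1) = -93.4 mV
E_Cl⁻ = (26.1/-1)·ln(126/31.5) = -36.2 mV
Vm = (Σ gᵢEᵢ)/(Σ gᵢ) = (9.8·-93.4 + 11·-36.2) / (9.8 + 11)
= -1313.52 / 20.8 = -63.15 mV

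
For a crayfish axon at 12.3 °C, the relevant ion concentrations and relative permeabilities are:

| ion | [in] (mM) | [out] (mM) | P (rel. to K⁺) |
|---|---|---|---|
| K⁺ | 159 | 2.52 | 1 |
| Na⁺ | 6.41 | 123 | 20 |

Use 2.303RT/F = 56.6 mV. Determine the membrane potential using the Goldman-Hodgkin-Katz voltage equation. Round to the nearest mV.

53 mV

Vm = 56.6 · log₁₀[(Σ P·[cation]ₒ + Σ P·[anion]ᵢ) / (Σ P·[cation]ᵢ + Σ P·[anion]ₒ)]
Numerator = 1×2.52 + 20×123 = 2463
Denominator = 1×159 + 20×6.41 = 287.2
Vm = 56.6 · log₁₀(8.5742) = 56.6 × (0.9332) = 52.82 mV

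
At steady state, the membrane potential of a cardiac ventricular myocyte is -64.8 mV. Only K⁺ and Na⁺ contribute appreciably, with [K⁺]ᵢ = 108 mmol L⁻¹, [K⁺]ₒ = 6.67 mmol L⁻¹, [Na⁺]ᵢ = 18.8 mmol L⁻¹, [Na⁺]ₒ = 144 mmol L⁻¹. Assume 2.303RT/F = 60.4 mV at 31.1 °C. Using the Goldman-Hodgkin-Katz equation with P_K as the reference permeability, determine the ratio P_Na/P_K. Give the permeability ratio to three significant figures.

0.0173

Let α = P_Na/P_K. GHK: Vm = 60.4·log₁₀[(Kₒ + α·Naₒ)/(Kᵢ + α·Naᵢ)].
10^(Vm/60.4) = 10^(-64.8/60.4) = 0.084558
So 0.084558·(Kᵢ + α·Naᵢ) = Kₒ + α·Naₒ → α = (0.084558·108.0 − 6.67) / (144.0 − 0.084558·18.8)
α = (9.132 − 6.67) / (144.0 − 1.59) = 2.462/142.4 = 0.01729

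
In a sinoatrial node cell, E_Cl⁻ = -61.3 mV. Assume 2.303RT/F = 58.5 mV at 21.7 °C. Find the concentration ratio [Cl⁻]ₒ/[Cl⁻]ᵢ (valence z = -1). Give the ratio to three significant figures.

log₁₀([out]/[in]) = E·z/(58.5) = -61.3 × -1 / 58.5 = 1.0479
[out]/[in] = 10^(1.0479) = 11.17

11.2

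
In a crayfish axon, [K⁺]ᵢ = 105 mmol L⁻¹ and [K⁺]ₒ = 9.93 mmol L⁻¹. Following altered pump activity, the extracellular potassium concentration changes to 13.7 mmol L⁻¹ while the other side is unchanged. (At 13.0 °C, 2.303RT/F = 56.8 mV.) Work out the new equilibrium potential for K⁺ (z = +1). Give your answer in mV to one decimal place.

-50.2 mV

After the shift: [K⁺]_out = 13.7, [K⁺]_in = 105 mmol L⁻¹.
E_new = (56.8/1)·log₁₀(13.7/105) = 56.80 · (-0.8845) = -50.24 mV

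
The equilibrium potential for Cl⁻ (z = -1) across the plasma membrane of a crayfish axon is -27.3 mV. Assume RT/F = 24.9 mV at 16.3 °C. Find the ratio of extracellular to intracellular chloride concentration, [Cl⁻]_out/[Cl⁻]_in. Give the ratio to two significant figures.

3.0

ln([out]/[in]) = E·z/(24.9) = -27.3 × -1 / 24.9 = 1.0964
[out]/[in] = e^(1.0964) = 2.993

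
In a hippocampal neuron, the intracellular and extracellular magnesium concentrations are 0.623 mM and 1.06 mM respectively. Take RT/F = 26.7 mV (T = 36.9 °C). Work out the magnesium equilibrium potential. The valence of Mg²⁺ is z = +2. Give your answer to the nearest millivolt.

E = (26.7/z) · ln([Mg²⁺]_out/[Mg²⁺]_in) with z = +2.
= (26.7/2) · ln(1.06/0.623) = 13.35 · ln(1.701)
= 13.35 · (0.5315) = 7.10 mV

7 mV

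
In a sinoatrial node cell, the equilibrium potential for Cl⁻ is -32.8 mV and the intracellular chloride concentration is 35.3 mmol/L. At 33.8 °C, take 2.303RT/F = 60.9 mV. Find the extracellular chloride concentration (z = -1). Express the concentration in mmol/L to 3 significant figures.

Nernst: E = (60.9/-1) · log₁₀([out]/[in]), so log₁₀([out]/[in]) = -32.8 × -1 / 60.9 = 0.5386.
[out]/[in] = 10^(0.5386) = 3.456.
[out] = 3.456 × 35.3 = 122 mmol/L.

122 mmol/L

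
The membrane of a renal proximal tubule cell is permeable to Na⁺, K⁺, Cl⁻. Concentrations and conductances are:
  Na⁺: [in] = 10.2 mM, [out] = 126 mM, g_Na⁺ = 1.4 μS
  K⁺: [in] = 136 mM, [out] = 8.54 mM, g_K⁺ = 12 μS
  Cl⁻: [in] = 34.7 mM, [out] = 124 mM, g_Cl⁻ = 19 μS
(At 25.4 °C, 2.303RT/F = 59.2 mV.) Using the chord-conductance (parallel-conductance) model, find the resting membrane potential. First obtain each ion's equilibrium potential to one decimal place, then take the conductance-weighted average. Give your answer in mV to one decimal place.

-42.8 mV

E_Na⁺ = (59.2/1)·log₁₀(126/10.2) = 64.6 mV
E_K⁺ = (59.2/1)·log₁₀(8.54/136) = -71.2 mV
E_Cl⁻ = (59.2/-1)·log₁₀(124/34.7) = -32.7 mV
Vm = (Σ gᵢEᵢ)/(Σ gᵢ) = (1.4·64.6 + 12·-71.2 + 19·-32.7) / (1.4 + 12 + 19)
= -1385.26 / 32.4 = -42.75 mV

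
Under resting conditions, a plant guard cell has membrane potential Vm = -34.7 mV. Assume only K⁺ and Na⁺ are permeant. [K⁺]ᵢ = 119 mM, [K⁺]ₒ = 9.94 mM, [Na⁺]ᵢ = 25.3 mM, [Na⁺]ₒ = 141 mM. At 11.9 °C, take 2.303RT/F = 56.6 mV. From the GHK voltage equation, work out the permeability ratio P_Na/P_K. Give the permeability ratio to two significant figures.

Let α = P_Na/P_K. GHK: Vm = 56.6·log₁₀[(Kₒ + α·Naₒ)/(Kᵢ + α·Naᵢ)].
10^(Vm/56.6) = 10^(-34.7/56.6) = 0.24374
So 0.24374·(Kᵢ + α·Naᵢ) = Kₒ + α·Naₒ → α = (0.24374·119.0 − 9.94) / (141.0 − 0.24374·25.3)
α = (29 − 9.94) / (141.0 − 6.167) = 19.06/134.8 = 0.1414

0.14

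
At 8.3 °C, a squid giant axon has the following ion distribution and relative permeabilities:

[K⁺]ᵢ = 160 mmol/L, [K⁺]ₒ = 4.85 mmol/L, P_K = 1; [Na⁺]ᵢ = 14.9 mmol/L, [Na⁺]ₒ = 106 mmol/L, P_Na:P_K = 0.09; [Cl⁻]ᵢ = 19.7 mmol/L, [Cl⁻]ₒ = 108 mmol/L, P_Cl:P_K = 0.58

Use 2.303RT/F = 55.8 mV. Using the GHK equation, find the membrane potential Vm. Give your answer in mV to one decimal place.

-52.4 mV

Vm = 55.8 · log₁₀[(Σ P·[cation]ₒ + Σ P·[anion]ᵢ) / (Σ P·[cation]ᵢ + Σ P·[anion]ₒ)]
Numerator = 1×4.85 + 0.09×106 + 0.58×19.7 = 25.82
Denominator = 1×160 + 0.09×14.9 + 0.58×108 = 224
Vm = 55.8 · log₁₀(0.11526) = 55.8 × (-0.9383) = -52.36 mV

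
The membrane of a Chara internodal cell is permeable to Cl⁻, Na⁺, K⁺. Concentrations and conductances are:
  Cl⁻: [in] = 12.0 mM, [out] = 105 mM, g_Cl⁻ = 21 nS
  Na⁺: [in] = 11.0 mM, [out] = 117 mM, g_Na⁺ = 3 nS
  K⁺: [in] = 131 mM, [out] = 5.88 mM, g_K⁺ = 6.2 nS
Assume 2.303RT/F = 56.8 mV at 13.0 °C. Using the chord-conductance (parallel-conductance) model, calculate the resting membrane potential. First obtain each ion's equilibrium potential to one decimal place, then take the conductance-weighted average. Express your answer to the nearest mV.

-47 mV

E_Cl⁻ = (56.8/-1)·log₁₀(105/12.0) = -53.5 mV
E_Na⁺ = (56.8/1)·log₁₀(117/11.0) = 58.3 mV
E_K⁺ = (56.8/1)·log₁₀(5.88/131) = -76.6 mV
Vm = (Σ gᵢEᵢ)/(Σ gᵢ) = (21·-53.5 + 3·58.3 + 6.2·-76.6) / (21 + 3 + 6.2)
= -1423.52 / 30.2 = -47.14 mV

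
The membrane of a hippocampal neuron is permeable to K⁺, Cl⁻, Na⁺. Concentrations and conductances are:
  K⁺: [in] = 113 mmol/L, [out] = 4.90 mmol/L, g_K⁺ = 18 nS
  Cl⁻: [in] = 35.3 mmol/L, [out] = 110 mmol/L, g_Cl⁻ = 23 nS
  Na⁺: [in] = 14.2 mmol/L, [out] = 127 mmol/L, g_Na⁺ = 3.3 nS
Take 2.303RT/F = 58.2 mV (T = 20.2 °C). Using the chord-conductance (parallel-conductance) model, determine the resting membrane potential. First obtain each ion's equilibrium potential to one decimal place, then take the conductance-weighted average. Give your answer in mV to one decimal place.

-43.0 mV

E_K⁺ = (58.2/1)·log₁₀(4.90/113) = -79.3 mV
E_Cl⁻ = (58.2/-1)·log₁₀(110/35.3) = -28.7 mV
E_Na⁺ = (58.2/1)·log₁₀(127/14.2) = 55.4 mV
Vm = (Σ gᵢEᵢ)/(Σ gᵢ) = (18·-79.3 + 23·-28.7 + 3.3·55.4) / (18 + 23 + 3.3)
= -1904.68 / 44.3 = -43.00 mV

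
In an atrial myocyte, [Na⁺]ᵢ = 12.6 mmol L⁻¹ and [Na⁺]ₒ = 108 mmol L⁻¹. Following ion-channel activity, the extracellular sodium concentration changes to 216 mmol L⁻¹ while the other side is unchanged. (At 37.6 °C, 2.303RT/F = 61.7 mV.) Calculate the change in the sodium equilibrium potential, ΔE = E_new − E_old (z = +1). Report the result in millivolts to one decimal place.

E_old = (61.7/1)·log₁₀(108/12.6) = 57.57 mV
E_new = (61.7/1)·log₁₀(216/12.6) = 76.14 mV
ΔE = 76.14 − (57.57) = 18.57 mV

18.6 mV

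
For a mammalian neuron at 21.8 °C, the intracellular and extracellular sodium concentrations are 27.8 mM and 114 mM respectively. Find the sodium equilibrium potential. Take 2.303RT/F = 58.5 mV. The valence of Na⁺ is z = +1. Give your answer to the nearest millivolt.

36 mV

E = (58.5/z) · log₁₀([Na⁺]_out/[Na⁺]_in) with z = +1.
= (58.5/1) · log₁₀(114/27.8) = 58.50 · log₁₀(4.101)
= 58.50 · (0.6129) = 35.85 mV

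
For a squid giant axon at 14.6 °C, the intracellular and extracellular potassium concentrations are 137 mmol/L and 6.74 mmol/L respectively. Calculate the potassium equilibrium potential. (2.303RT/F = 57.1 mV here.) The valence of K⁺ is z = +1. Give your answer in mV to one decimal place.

E = (57.1/z) · log₁₀([K⁺]_out/[K⁺]_in) with z = +1.
= (57.1/1) · log₁₀(6.74/137) = 57.10 · log₁₀(0.0492)
= 57.10 · (-1.3081) = -74.69 mV

-74.7 mV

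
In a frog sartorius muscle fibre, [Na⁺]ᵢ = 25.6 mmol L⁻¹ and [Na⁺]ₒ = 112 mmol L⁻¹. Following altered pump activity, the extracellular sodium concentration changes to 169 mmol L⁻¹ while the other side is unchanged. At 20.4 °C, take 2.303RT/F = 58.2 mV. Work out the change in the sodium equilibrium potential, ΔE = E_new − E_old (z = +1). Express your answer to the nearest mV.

E_old = (58.2/1)·log₁₀(112/25.6) = 37.30 mV
E_new = (58.2/1)·log₁₀(169/25.6) = 47.70 mV
ΔE = 47.70 − (37.30) = 10.40 mV

10 mV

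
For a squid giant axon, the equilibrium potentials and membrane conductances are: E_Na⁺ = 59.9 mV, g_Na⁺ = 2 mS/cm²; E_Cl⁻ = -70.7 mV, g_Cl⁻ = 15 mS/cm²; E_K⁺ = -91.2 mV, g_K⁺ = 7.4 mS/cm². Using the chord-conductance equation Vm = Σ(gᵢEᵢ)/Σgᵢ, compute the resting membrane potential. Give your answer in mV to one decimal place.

-66.2 mV

Σ gᵢEᵢ = 2·(59.9) + 15·(-70.7) + 7.4·(-91.2) = -1615.58
Σ gᵢ = 2 + 15 + 7.4 = 24.4
Vm = -1615.58 / 24.4 = -66.21 mV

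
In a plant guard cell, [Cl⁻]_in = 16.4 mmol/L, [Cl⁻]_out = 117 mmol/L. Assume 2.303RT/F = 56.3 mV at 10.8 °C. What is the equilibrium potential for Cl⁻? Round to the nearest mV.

E = (56.3/z) · log₁₀([Cl⁻]_out/[Cl⁻]_in) with z = -1.
For an anion, dividing by z = -1 reverses the sign.
= (56.3/-1) · log₁₀(117/16.4) = -56.30 · log₁₀(7.134)
= -56.30 · (0.8533) = -48.04 mV

-48 mV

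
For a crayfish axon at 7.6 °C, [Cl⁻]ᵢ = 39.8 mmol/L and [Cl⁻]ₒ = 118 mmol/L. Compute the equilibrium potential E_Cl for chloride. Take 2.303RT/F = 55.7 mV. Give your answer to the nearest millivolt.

-26 mV

E = (55.7/z) · log₁₀([Cl⁻]_out/[Cl⁻]_in) with z = -1.
For an anion, dividing by z = -1 reverses the sign.
= (55.7/-1) · log₁₀(118/39.8) = -55.70 · log₁₀(2.965)
= -55.70 · (0.4720) = -26.29 mV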